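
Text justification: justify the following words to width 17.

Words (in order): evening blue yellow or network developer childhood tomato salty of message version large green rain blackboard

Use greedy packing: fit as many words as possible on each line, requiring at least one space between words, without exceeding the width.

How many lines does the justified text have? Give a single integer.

Line 1: ['evening', 'blue'] (min_width=12, slack=5)
Line 2: ['yellow', 'or', 'network'] (min_width=17, slack=0)
Line 3: ['developer'] (min_width=9, slack=8)
Line 4: ['childhood', 'tomato'] (min_width=16, slack=1)
Line 5: ['salty', 'of', 'message'] (min_width=16, slack=1)
Line 6: ['version', 'large'] (min_width=13, slack=4)
Line 7: ['green', 'rain'] (min_width=10, slack=7)
Line 8: ['blackboard'] (min_width=10, slack=7)
Total lines: 8

Answer: 8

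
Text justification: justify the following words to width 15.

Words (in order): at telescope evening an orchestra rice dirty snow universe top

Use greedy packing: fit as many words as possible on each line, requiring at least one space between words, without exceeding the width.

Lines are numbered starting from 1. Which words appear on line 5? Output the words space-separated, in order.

Line 1: ['at', 'telescope'] (min_width=12, slack=3)
Line 2: ['evening', 'an'] (min_width=10, slack=5)
Line 3: ['orchestra', 'rice'] (min_width=14, slack=1)
Line 4: ['dirty', 'snow'] (min_width=10, slack=5)
Line 5: ['universe', 'top'] (min_width=12, slack=3)

Answer: universe top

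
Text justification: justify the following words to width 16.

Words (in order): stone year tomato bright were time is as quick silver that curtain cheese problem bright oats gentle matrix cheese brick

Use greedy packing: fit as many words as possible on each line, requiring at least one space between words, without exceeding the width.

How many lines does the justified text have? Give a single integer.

Line 1: ['stone', 'year'] (min_width=10, slack=6)
Line 2: ['tomato', 'bright'] (min_width=13, slack=3)
Line 3: ['were', 'time', 'is', 'as'] (min_width=15, slack=1)
Line 4: ['quick', 'silver'] (min_width=12, slack=4)
Line 5: ['that', 'curtain'] (min_width=12, slack=4)
Line 6: ['cheese', 'problem'] (min_width=14, slack=2)
Line 7: ['bright', 'oats'] (min_width=11, slack=5)
Line 8: ['gentle', 'matrix'] (min_width=13, slack=3)
Line 9: ['cheese', 'brick'] (min_width=12, slack=4)
Total lines: 9

Answer: 9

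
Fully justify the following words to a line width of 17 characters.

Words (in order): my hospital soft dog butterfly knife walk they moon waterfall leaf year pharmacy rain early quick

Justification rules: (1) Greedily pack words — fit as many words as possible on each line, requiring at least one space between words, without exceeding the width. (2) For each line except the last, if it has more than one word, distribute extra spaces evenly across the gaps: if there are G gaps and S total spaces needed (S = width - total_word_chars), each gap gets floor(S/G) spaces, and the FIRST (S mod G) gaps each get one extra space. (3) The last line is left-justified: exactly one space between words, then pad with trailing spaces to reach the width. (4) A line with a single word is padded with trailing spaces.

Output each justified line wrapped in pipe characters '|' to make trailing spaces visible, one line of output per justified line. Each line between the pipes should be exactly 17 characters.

Answer: |my  hospital soft|
|dog     butterfly|
|knife  walk  they|
|moon    waterfall|
|leaf         year|
|pharmacy     rain|
|early quick      |

Derivation:
Line 1: ['my', 'hospital', 'soft'] (min_width=16, slack=1)
Line 2: ['dog', 'butterfly'] (min_width=13, slack=4)
Line 3: ['knife', 'walk', 'they'] (min_width=15, slack=2)
Line 4: ['moon', 'waterfall'] (min_width=14, slack=3)
Line 5: ['leaf', 'year'] (min_width=9, slack=8)
Line 6: ['pharmacy', 'rain'] (min_width=13, slack=4)
Line 7: ['early', 'quick'] (min_width=11, slack=6)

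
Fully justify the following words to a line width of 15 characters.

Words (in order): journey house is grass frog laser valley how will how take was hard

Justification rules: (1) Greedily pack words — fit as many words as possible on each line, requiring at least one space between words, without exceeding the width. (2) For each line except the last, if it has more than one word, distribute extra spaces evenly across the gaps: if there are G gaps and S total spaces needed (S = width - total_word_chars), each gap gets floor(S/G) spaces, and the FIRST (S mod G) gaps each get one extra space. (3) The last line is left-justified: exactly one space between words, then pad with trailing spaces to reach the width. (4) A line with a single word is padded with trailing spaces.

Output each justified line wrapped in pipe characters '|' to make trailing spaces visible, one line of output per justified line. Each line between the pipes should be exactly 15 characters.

Line 1: ['journey', 'house'] (min_width=13, slack=2)
Line 2: ['is', 'grass', 'frog'] (min_width=13, slack=2)
Line 3: ['laser', 'valley'] (min_width=12, slack=3)
Line 4: ['how', 'will', 'how'] (min_width=12, slack=3)
Line 5: ['take', 'was', 'hard'] (min_width=13, slack=2)

Answer: |journey   house|
|is  grass  frog|
|laser    valley|
|how   will  how|
|take was hard  |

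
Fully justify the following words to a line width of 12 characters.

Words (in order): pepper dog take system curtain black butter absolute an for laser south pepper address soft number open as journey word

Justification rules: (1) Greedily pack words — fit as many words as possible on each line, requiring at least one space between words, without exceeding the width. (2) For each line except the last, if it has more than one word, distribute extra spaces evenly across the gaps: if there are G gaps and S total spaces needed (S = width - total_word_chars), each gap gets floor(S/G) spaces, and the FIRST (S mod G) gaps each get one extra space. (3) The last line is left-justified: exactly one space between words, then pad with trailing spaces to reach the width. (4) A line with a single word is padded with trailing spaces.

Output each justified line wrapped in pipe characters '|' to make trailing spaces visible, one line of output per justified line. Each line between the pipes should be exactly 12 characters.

Answer: |pepper   dog|
|take  system|
|curtain     |
|black butter|
|absolute  an|
|for    laser|
|south pepper|
|address soft|
|number  open|
|as   journey|
|word        |

Derivation:
Line 1: ['pepper', 'dog'] (min_width=10, slack=2)
Line 2: ['take', 'system'] (min_width=11, slack=1)
Line 3: ['curtain'] (min_width=7, slack=5)
Line 4: ['black', 'butter'] (min_width=12, slack=0)
Line 5: ['absolute', 'an'] (min_width=11, slack=1)
Line 6: ['for', 'laser'] (min_width=9, slack=3)
Line 7: ['south', 'pepper'] (min_width=12, slack=0)
Line 8: ['address', 'soft'] (min_width=12, slack=0)
Line 9: ['number', 'open'] (min_width=11, slack=1)
Line 10: ['as', 'journey'] (min_width=10, slack=2)
Line 11: ['word'] (min_width=4, slack=8)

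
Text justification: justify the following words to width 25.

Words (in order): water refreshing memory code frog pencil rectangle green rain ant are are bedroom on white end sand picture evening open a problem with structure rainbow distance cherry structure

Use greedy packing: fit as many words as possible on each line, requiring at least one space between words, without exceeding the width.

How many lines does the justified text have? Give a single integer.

Answer: 8

Derivation:
Line 1: ['water', 'refreshing', 'memory'] (min_width=23, slack=2)
Line 2: ['code', 'frog', 'pencil'] (min_width=16, slack=9)
Line 3: ['rectangle', 'green', 'rain', 'ant'] (min_width=24, slack=1)
Line 4: ['are', 'are', 'bedroom', 'on', 'white'] (min_width=24, slack=1)
Line 5: ['end', 'sand', 'picture', 'evening'] (min_width=24, slack=1)
Line 6: ['open', 'a', 'problem', 'with'] (min_width=19, slack=6)
Line 7: ['structure', 'rainbow'] (min_width=17, slack=8)
Line 8: ['distance', 'cherry', 'structure'] (min_width=25, slack=0)
Total lines: 8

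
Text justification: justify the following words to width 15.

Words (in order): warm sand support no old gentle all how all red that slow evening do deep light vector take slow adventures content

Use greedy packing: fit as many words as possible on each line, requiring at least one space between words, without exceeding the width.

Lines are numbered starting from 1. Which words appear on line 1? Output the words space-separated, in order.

Answer: warm sand

Derivation:
Line 1: ['warm', 'sand'] (min_width=9, slack=6)
Line 2: ['support', 'no', 'old'] (min_width=14, slack=1)
Line 3: ['gentle', 'all', 'how'] (min_width=14, slack=1)
Line 4: ['all', 'red', 'that'] (min_width=12, slack=3)
Line 5: ['slow', 'evening', 'do'] (min_width=15, slack=0)
Line 6: ['deep', 'light'] (min_width=10, slack=5)
Line 7: ['vector', 'take'] (min_width=11, slack=4)
Line 8: ['slow', 'adventures'] (min_width=15, slack=0)
Line 9: ['content'] (min_width=7, slack=8)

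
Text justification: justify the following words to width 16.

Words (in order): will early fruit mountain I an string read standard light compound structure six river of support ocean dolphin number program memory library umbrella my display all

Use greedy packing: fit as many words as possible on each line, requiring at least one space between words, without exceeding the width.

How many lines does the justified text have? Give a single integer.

Line 1: ['will', 'early', 'fruit'] (min_width=16, slack=0)
Line 2: ['mountain', 'I', 'an'] (min_width=13, slack=3)
Line 3: ['string', 'read'] (min_width=11, slack=5)
Line 4: ['standard', 'light'] (min_width=14, slack=2)
Line 5: ['compound'] (min_width=8, slack=8)
Line 6: ['structure', 'six'] (min_width=13, slack=3)
Line 7: ['river', 'of', 'support'] (min_width=16, slack=0)
Line 8: ['ocean', 'dolphin'] (min_width=13, slack=3)
Line 9: ['number', 'program'] (min_width=14, slack=2)
Line 10: ['memory', 'library'] (min_width=14, slack=2)
Line 11: ['umbrella', 'my'] (min_width=11, slack=5)
Line 12: ['display', 'all'] (min_width=11, slack=5)
Total lines: 12

Answer: 12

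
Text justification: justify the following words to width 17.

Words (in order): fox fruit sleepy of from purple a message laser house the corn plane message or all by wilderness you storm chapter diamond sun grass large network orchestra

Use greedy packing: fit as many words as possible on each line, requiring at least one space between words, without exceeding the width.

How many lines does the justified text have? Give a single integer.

Line 1: ['fox', 'fruit', 'sleepy'] (min_width=16, slack=1)
Line 2: ['of', 'from', 'purple', 'a'] (min_width=16, slack=1)
Line 3: ['message', 'laser'] (min_width=13, slack=4)
Line 4: ['house', 'the', 'corn'] (min_width=14, slack=3)
Line 5: ['plane', 'message', 'or'] (min_width=16, slack=1)
Line 6: ['all', 'by', 'wilderness'] (min_width=17, slack=0)
Line 7: ['you', 'storm', 'chapter'] (min_width=17, slack=0)
Line 8: ['diamond', 'sun', 'grass'] (min_width=17, slack=0)
Line 9: ['large', 'network'] (min_width=13, slack=4)
Line 10: ['orchestra'] (min_width=9, slack=8)
Total lines: 10

Answer: 10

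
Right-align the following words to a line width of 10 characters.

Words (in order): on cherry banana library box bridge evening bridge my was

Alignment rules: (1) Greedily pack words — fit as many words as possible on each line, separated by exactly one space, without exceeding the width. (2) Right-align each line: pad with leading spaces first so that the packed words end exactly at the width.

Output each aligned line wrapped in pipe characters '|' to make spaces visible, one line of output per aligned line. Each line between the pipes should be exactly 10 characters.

Line 1: ['on', 'cherry'] (min_width=9, slack=1)
Line 2: ['banana'] (min_width=6, slack=4)
Line 3: ['library'] (min_width=7, slack=3)
Line 4: ['box', 'bridge'] (min_width=10, slack=0)
Line 5: ['evening'] (min_width=7, slack=3)
Line 6: ['bridge', 'my'] (min_width=9, slack=1)
Line 7: ['was'] (min_width=3, slack=7)

Answer: | on cherry|
|    banana|
|   library|
|box bridge|
|   evening|
| bridge my|
|       was|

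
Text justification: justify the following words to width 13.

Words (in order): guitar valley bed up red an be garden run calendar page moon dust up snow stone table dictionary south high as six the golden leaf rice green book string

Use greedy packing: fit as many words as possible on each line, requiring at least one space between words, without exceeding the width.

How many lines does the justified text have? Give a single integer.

Answer: 13

Derivation:
Line 1: ['guitar', 'valley'] (min_width=13, slack=0)
Line 2: ['bed', 'up', 'red', 'an'] (min_width=13, slack=0)
Line 3: ['be', 'garden', 'run'] (min_width=13, slack=0)
Line 4: ['calendar', 'page'] (min_width=13, slack=0)
Line 5: ['moon', 'dust', 'up'] (min_width=12, slack=1)
Line 6: ['snow', 'stone'] (min_width=10, slack=3)
Line 7: ['table'] (min_width=5, slack=8)
Line 8: ['dictionary'] (min_width=10, slack=3)
Line 9: ['south', 'high', 'as'] (min_width=13, slack=0)
Line 10: ['six', 'the'] (min_width=7, slack=6)
Line 11: ['golden', 'leaf'] (min_width=11, slack=2)
Line 12: ['rice', 'green'] (min_width=10, slack=3)
Line 13: ['book', 'string'] (min_width=11, slack=2)
Total lines: 13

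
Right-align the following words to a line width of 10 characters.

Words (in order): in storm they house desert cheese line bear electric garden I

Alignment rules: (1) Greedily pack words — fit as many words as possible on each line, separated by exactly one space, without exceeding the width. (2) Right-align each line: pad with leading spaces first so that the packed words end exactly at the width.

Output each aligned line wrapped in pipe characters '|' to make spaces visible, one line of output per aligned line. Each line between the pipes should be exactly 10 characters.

Line 1: ['in', 'storm'] (min_width=8, slack=2)
Line 2: ['they', 'house'] (min_width=10, slack=0)
Line 3: ['desert'] (min_width=6, slack=4)
Line 4: ['cheese'] (min_width=6, slack=4)
Line 5: ['line', 'bear'] (min_width=9, slack=1)
Line 6: ['electric'] (min_width=8, slack=2)
Line 7: ['garden', 'I'] (min_width=8, slack=2)

Answer: |  in storm|
|they house|
|    desert|
|    cheese|
| line bear|
|  electric|
|  garden I|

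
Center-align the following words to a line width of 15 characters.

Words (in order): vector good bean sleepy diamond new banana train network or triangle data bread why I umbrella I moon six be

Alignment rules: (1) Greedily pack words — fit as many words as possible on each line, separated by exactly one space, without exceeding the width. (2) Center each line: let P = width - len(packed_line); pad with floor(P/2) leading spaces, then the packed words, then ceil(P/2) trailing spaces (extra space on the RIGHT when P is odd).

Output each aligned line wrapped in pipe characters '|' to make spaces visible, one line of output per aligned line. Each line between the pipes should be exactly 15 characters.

Line 1: ['vector', 'good'] (min_width=11, slack=4)
Line 2: ['bean', 'sleepy'] (min_width=11, slack=4)
Line 3: ['diamond', 'new'] (min_width=11, slack=4)
Line 4: ['banana', 'train'] (min_width=12, slack=3)
Line 5: ['network', 'or'] (min_width=10, slack=5)
Line 6: ['triangle', 'data'] (min_width=13, slack=2)
Line 7: ['bread', 'why', 'I'] (min_width=11, slack=4)
Line 8: ['umbrella', 'I', 'moon'] (min_width=15, slack=0)
Line 9: ['six', 'be'] (min_width=6, slack=9)

Answer: |  vector good  |
|  bean sleepy  |
|  diamond new  |
| banana train  |
|  network or   |
| triangle data |
|  bread why I  |
|umbrella I moon|
|    six be     |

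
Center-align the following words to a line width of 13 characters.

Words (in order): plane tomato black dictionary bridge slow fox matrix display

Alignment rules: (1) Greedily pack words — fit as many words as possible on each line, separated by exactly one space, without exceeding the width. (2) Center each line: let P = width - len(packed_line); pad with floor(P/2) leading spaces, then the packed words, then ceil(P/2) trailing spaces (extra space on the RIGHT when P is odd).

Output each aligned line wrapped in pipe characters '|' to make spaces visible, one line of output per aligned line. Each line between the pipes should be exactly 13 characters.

Answer: |plane tomato |
|    black    |
| dictionary  |
| bridge slow |
| fox matrix  |
|   display   |

Derivation:
Line 1: ['plane', 'tomato'] (min_width=12, slack=1)
Line 2: ['black'] (min_width=5, slack=8)
Line 3: ['dictionary'] (min_width=10, slack=3)
Line 4: ['bridge', 'slow'] (min_width=11, slack=2)
Line 5: ['fox', 'matrix'] (min_width=10, slack=3)
Line 6: ['display'] (min_width=7, slack=6)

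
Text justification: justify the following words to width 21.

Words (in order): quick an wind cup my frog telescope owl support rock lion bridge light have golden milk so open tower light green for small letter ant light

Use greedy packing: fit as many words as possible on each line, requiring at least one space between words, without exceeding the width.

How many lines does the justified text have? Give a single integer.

Answer: 8

Derivation:
Line 1: ['quick', 'an', 'wind', 'cup', 'my'] (min_width=20, slack=1)
Line 2: ['frog', 'telescope', 'owl'] (min_width=18, slack=3)
Line 3: ['support', 'rock', 'lion'] (min_width=17, slack=4)
Line 4: ['bridge', 'light', 'have'] (min_width=17, slack=4)
Line 5: ['golden', 'milk', 'so', 'open'] (min_width=19, slack=2)
Line 6: ['tower', 'light', 'green', 'for'] (min_width=21, slack=0)
Line 7: ['small', 'letter', 'ant'] (min_width=16, slack=5)
Line 8: ['light'] (min_width=5, slack=16)
Total lines: 8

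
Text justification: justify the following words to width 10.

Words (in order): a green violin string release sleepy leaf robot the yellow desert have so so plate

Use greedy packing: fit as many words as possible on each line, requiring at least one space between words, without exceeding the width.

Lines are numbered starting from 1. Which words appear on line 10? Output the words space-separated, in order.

Line 1: ['a', 'green'] (min_width=7, slack=3)
Line 2: ['violin'] (min_width=6, slack=4)
Line 3: ['string'] (min_width=6, slack=4)
Line 4: ['release'] (min_width=7, slack=3)
Line 5: ['sleepy'] (min_width=6, slack=4)
Line 6: ['leaf', 'robot'] (min_width=10, slack=0)
Line 7: ['the', 'yellow'] (min_width=10, slack=0)
Line 8: ['desert'] (min_width=6, slack=4)
Line 9: ['have', 'so', 'so'] (min_width=10, slack=0)
Line 10: ['plate'] (min_width=5, slack=5)

Answer: plate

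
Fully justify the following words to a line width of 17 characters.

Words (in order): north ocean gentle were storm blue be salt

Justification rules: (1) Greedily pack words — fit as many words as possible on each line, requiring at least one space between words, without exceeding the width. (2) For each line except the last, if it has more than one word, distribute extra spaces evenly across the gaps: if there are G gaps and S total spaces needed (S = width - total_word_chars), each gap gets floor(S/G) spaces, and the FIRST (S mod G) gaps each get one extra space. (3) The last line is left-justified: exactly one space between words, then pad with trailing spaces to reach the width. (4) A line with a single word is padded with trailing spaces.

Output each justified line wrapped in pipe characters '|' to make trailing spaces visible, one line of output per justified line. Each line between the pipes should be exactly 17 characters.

Line 1: ['north', 'ocean'] (min_width=11, slack=6)
Line 2: ['gentle', 'were', 'storm'] (min_width=17, slack=0)
Line 3: ['blue', 'be', 'salt'] (min_width=12, slack=5)

Answer: |north       ocean|
|gentle were storm|
|blue be salt     |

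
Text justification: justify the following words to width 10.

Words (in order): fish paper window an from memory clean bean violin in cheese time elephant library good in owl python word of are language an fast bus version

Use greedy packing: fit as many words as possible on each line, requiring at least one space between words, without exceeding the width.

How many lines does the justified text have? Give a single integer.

Line 1: ['fish', 'paper'] (min_width=10, slack=0)
Line 2: ['window', 'an'] (min_width=9, slack=1)
Line 3: ['from'] (min_width=4, slack=6)
Line 4: ['memory'] (min_width=6, slack=4)
Line 5: ['clean', 'bean'] (min_width=10, slack=0)
Line 6: ['violin', 'in'] (min_width=9, slack=1)
Line 7: ['cheese'] (min_width=6, slack=4)
Line 8: ['time'] (min_width=4, slack=6)
Line 9: ['elephant'] (min_width=8, slack=2)
Line 10: ['library'] (min_width=7, slack=3)
Line 11: ['good', 'in'] (min_width=7, slack=3)
Line 12: ['owl', 'python'] (min_width=10, slack=0)
Line 13: ['word', 'of'] (min_width=7, slack=3)
Line 14: ['are'] (min_width=3, slack=7)
Line 15: ['language'] (min_width=8, slack=2)
Line 16: ['an', 'fast'] (min_width=7, slack=3)
Line 17: ['bus'] (min_width=3, slack=7)
Line 18: ['version'] (min_width=7, slack=3)
Total lines: 18

Answer: 18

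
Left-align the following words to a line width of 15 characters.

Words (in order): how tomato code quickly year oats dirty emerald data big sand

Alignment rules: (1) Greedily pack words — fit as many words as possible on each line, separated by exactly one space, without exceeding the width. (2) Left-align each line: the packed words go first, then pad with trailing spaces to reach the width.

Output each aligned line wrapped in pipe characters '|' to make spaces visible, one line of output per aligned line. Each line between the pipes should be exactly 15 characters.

Line 1: ['how', 'tomato', 'code'] (min_width=15, slack=0)
Line 2: ['quickly', 'year'] (min_width=12, slack=3)
Line 3: ['oats', 'dirty'] (min_width=10, slack=5)
Line 4: ['emerald', 'data'] (min_width=12, slack=3)
Line 5: ['big', 'sand'] (min_width=8, slack=7)

Answer: |how tomato code|
|quickly year   |
|oats dirty     |
|emerald data   |
|big sand       |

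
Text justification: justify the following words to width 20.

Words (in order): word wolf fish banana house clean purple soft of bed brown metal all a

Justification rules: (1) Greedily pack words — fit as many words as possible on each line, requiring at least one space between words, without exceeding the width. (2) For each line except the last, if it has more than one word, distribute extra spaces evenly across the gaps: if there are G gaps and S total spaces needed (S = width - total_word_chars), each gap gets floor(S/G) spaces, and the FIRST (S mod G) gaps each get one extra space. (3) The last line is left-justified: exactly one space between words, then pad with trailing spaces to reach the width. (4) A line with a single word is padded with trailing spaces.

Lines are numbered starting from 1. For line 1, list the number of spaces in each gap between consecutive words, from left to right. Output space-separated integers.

Line 1: ['word', 'wolf', 'fish'] (min_width=14, slack=6)
Line 2: ['banana', 'house', 'clean'] (min_width=18, slack=2)
Line 3: ['purple', 'soft', 'of', 'bed'] (min_width=18, slack=2)
Line 4: ['brown', 'metal', 'all', 'a'] (min_width=17, slack=3)

Answer: 4 4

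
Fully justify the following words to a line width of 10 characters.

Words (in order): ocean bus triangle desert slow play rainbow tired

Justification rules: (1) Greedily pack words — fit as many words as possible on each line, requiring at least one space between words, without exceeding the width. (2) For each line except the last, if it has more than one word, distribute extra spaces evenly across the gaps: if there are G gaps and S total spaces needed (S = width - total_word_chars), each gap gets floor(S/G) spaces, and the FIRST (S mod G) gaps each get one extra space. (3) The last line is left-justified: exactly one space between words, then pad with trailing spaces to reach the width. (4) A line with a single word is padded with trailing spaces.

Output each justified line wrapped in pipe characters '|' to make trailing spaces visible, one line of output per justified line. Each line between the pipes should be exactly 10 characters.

Answer: |ocean  bus|
|triangle  |
|desert    |
|slow  play|
|rainbow   |
|tired     |

Derivation:
Line 1: ['ocean', 'bus'] (min_width=9, slack=1)
Line 2: ['triangle'] (min_width=8, slack=2)
Line 3: ['desert'] (min_width=6, slack=4)
Line 4: ['slow', 'play'] (min_width=9, slack=1)
Line 5: ['rainbow'] (min_width=7, slack=3)
Line 6: ['tired'] (min_width=5, slack=5)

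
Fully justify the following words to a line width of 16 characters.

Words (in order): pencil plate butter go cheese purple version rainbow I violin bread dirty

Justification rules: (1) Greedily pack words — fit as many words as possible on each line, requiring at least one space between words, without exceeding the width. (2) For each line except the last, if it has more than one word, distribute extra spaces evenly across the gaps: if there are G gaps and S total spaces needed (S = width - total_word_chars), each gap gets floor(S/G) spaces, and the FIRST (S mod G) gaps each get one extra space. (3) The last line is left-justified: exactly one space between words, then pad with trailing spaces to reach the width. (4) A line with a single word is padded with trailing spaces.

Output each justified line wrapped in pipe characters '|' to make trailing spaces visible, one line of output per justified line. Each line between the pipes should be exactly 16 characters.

Answer: |pencil     plate|
|butter go cheese|
|purple   version|
|rainbow I violin|
|bread dirty     |

Derivation:
Line 1: ['pencil', 'plate'] (min_width=12, slack=4)
Line 2: ['butter', 'go', 'cheese'] (min_width=16, slack=0)
Line 3: ['purple', 'version'] (min_width=14, slack=2)
Line 4: ['rainbow', 'I', 'violin'] (min_width=16, slack=0)
Line 5: ['bread', 'dirty'] (min_width=11, slack=5)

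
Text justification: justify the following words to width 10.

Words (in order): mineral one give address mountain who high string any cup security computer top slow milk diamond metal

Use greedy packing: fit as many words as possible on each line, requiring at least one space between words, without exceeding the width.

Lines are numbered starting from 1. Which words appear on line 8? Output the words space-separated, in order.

Answer: security

Derivation:
Line 1: ['mineral'] (min_width=7, slack=3)
Line 2: ['one', 'give'] (min_width=8, slack=2)
Line 3: ['address'] (min_width=7, slack=3)
Line 4: ['mountain'] (min_width=8, slack=2)
Line 5: ['who', 'high'] (min_width=8, slack=2)
Line 6: ['string', 'any'] (min_width=10, slack=0)
Line 7: ['cup'] (min_width=3, slack=7)
Line 8: ['security'] (min_width=8, slack=2)
Line 9: ['computer'] (min_width=8, slack=2)
Line 10: ['top', 'slow'] (min_width=8, slack=2)
Line 11: ['milk'] (min_width=4, slack=6)
Line 12: ['diamond'] (min_width=7, slack=3)
Line 13: ['metal'] (min_width=5, slack=5)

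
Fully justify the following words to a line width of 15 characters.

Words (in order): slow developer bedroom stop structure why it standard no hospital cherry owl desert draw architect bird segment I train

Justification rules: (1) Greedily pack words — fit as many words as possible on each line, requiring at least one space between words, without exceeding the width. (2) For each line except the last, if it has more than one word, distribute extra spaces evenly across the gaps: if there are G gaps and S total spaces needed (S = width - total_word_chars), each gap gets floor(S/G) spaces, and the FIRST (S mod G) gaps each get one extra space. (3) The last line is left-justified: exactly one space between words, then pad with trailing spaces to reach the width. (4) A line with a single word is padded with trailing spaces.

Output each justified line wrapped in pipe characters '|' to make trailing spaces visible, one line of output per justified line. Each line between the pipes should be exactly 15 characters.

Line 1: ['slow', 'developer'] (min_width=14, slack=1)
Line 2: ['bedroom', 'stop'] (min_width=12, slack=3)
Line 3: ['structure', 'why'] (min_width=13, slack=2)
Line 4: ['it', 'standard', 'no'] (min_width=14, slack=1)
Line 5: ['hospital', 'cherry'] (min_width=15, slack=0)
Line 6: ['owl', 'desert', 'draw'] (min_width=15, slack=0)
Line 7: ['architect', 'bird'] (min_width=14, slack=1)
Line 8: ['segment', 'I', 'train'] (min_width=15, slack=0)

Answer: |slow  developer|
|bedroom    stop|
|structure   why|
|it  standard no|
|hospital cherry|
|owl desert draw|
|architect  bird|
|segment I train|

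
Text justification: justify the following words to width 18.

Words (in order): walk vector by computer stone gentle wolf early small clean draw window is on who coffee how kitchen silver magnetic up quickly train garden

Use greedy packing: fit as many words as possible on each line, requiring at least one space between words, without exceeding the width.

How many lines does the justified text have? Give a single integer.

Answer: 9

Derivation:
Line 1: ['walk', 'vector', 'by'] (min_width=14, slack=4)
Line 2: ['computer', 'stone'] (min_width=14, slack=4)
Line 3: ['gentle', 'wolf', 'early'] (min_width=17, slack=1)
Line 4: ['small', 'clean', 'draw'] (min_width=16, slack=2)
Line 5: ['window', 'is', 'on', 'who'] (min_width=16, slack=2)
Line 6: ['coffee', 'how', 'kitchen'] (min_width=18, slack=0)
Line 7: ['silver', 'magnetic', 'up'] (min_width=18, slack=0)
Line 8: ['quickly', 'train'] (min_width=13, slack=5)
Line 9: ['garden'] (min_width=6, slack=12)
Total lines: 9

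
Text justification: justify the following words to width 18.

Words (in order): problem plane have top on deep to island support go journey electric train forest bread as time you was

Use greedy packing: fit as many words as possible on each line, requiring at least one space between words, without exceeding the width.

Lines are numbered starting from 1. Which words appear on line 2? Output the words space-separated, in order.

Line 1: ['problem', 'plane', 'have'] (min_width=18, slack=0)
Line 2: ['top', 'on', 'deep', 'to'] (min_width=14, slack=4)
Line 3: ['island', 'support', 'go'] (min_width=17, slack=1)
Line 4: ['journey', 'electric'] (min_width=16, slack=2)
Line 5: ['train', 'forest', 'bread'] (min_width=18, slack=0)
Line 6: ['as', 'time', 'you', 'was'] (min_width=15, slack=3)

Answer: top on deep to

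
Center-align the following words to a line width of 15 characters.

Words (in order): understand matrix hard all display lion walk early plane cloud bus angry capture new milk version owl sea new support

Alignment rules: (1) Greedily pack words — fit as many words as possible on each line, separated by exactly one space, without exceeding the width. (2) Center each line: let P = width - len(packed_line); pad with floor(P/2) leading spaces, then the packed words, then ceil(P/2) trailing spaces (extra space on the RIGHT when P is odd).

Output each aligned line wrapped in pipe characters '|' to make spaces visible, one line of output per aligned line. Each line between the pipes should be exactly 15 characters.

Line 1: ['understand'] (min_width=10, slack=5)
Line 2: ['matrix', 'hard', 'all'] (min_width=15, slack=0)
Line 3: ['display', 'lion'] (min_width=12, slack=3)
Line 4: ['walk', 'early'] (min_width=10, slack=5)
Line 5: ['plane', 'cloud', 'bus'] (min_width=15, slack=0)
Line 6: ['angry', 'capture'] (min_width=13, slack=2)
Line 7: ['new', 'milk'] (min_width=8, slack=7)
Line 8: ['version', 'owl', 'sea'] (min_width=15, slack=0)
Line 9: ['new', 'support'] (min_width=11, slack=4)

Answer: |  understand   |
|matrix hard all|
| display lion  |
|  walk early   |
|plane cloud bus|
| angry capture |
|   new milk    |
|version owl sea|
|  new support  |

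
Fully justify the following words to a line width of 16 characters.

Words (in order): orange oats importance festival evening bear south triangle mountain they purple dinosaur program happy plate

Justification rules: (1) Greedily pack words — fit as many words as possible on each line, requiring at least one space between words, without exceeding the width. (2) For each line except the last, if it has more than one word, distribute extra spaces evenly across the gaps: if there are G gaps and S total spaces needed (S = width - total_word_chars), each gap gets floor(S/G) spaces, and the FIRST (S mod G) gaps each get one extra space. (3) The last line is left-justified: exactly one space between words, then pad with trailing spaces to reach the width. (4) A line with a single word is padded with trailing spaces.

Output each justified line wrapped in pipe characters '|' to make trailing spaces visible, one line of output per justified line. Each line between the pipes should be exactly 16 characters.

Answer: |orange      oats|
|importance      |
|festival evening|
|bear       south|
|triangle        |
|mountain    they|
|purple  dinosaur|
|program    happy|
|plate           |

Derivation:
Line 1: ['orange', 'oats'] (min_width=11, slack=5)
Line 2: ['importance'] (min_width=10, slack=6)
Line 3: ['festival', 'evening'] (min_width=16, slack=0)
Line 4: ['bear', 'south'] (min_width=10, slack=6)
Line 5: ['triangle'] (min_width=8, slack=8)
Line 6: ['mountain', 'they'] (min_width=13, slack=3)
Line 7: ['purple', 'dinosaur'] (min_width=15, slack=1)
Line 8: ['program', 'happy'] (min_width=13, slack=3)
Line 9: ['plate'] (min_width=5, slack=11)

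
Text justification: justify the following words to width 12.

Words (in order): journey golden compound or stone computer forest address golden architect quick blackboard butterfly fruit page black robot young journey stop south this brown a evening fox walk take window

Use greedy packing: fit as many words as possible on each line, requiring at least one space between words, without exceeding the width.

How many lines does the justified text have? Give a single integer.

Line 1: ['journey'] (min_width=7, slack=5)
Line 2: ['golden'] (min_width=6, slack=6)
Line 3: ['compound', 'or'] (min_width=11, slack=1)
Line 4: ['stone'] (min_width=5, slack=7)
Line 5: ['computer'] (min_width=8, slack=4)
Line 6: ['forest'] (min_width=6, slack=6)
Line 7: ['address'] (min_width=7, slack=5)
Line 8: ['golden'] (min_width=6, slack=6)
Line 9: ['architect'] (min_width=9, slack=3)
Line 10: ['quick'] (min_width=5, slack=7)
Line 11: ['blackboard'] (min_width=10, slack=2)
Line 12: ['butterfly'] (min_width=9, slack=3)
Line 13: ['fruit', 'page'] (min_width=10, slack=2)
Line 14: ['black', 'robot'] (min_width=11, slack=1)
Line 15: ['young'] (min_width=5, slack=7)
Line 16: ['journey', 'stop'] (min_width=12, slack=0)
Line 17: ['south', 'this'] (min_width=10, slack=2)
Line 18: ['brown', 'a'] (min_width=7, slack=5)
Line 19: ['evening', 'fox'] (min_width=11, slack=1)
Line 20: ['walk', 'take'] (min_width=9, slack=3)
Line 21: ['window'] (min_width=6, slack=6)
Total lines: 21

Answer: 21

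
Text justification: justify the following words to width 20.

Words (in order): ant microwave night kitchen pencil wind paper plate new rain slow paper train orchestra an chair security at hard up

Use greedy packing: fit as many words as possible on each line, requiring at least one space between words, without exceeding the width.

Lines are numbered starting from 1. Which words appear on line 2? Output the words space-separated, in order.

Answer: kitchen pencil wind

Derivation:
Line 1: ['ant', 'microwave', 'night'] (min_width=19, slack=1)
Line 2: ['kitchen', 'pencil', 'wind'] (min_width=19, slack=1)
Line 3: ['paper', 'plate', 'new', 'rain'] (min_width=20, slack=0)
Line 4: ['slow', 'paper', 'train'] (min_width=16, slack=4)
Line 5: ['orchestra', 'an', 'chair'] (min_width=18, slack=2)
Line 6: ['security', 'at', 'hard', 'up'] (min_width=19, slack=1)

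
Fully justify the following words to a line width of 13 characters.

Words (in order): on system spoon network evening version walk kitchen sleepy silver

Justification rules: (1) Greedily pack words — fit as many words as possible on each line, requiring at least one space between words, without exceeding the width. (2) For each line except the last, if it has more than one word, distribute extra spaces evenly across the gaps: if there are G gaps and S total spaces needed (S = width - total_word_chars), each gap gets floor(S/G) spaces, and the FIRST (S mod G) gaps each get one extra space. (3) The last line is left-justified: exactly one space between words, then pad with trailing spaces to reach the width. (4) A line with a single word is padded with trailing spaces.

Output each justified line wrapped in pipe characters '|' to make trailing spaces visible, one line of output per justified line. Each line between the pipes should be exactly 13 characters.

Answer: |on     system|
|spoon network|
|evening      |
|version  walk|
|kitchen      |
|sleepy silver|

Derivation:
Line 1: ['on', 'system'] (min_width=9, slack=4)
Line 2: ['spoon', 'network'] (min_width=13, slack=0)
Line 3: ['evening'] (min_width=7, slack=6)
Line 4: ['version', 'walk'] (min_width=12, slack=1)
Line 5: ['kitchen'] (min_width=7, slack=6)
Line 6: ['sleepy', 'silver'] (min_width=13, slack=0)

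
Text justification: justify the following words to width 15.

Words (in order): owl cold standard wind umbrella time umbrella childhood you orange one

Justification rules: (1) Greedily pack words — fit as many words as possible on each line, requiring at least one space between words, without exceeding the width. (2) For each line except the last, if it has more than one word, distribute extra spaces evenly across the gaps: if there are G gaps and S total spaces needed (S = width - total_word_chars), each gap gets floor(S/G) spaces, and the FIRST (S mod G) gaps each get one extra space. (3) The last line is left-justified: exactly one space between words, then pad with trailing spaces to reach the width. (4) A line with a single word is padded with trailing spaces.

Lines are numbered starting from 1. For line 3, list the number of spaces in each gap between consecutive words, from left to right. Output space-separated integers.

Line 1: ['owl', 'cold'] (min_width=8, slack=7)
Line 2: ['standard', 'wind'] (min_width=13, slack=2)
Line 3: ['umbrella', 'time'] (min_width=13, slack=2)
Line 4: ['umbrella'] (min_width=8, slack=7)
Line 5: ['childhood', 'you'] (min_width=13, slack=2)
Line 6: ['orange', 'one'] (min_width=10, slack=5)

Answer: 3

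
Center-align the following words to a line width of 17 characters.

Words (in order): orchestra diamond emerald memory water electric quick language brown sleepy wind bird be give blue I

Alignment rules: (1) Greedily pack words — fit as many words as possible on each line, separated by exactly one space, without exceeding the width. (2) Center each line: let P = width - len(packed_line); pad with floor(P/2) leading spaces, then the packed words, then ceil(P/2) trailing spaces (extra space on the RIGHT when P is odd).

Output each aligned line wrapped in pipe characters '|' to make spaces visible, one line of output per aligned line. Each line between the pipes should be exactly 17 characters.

Answer: |orchestra diamond|
| emerald memory  |
| water electric  |
| quick language  |
|brown sleepy wind|
|bird be give blue|
|        I        |

Derivation:
Line 1: ['orchestra', 'diamond'] (min_width=17, slack=0)
Line 2: ['emerald', 'memory'] (min_width=14, slack=3)
Line 3: ['water', 'electric'] (min_width=14, slack=3)
Line 4: ['quick', 'language'] (min_width=14, slack=3)
Line 5: ['brown', 'sleepy', 'wind'] (min_width=17, slack=0)
Line 6: ['bird', 'be', 'give', 'blue'] (min_width=17, slack=0)
Line 7: ['I'] (min_width=1, slack=16)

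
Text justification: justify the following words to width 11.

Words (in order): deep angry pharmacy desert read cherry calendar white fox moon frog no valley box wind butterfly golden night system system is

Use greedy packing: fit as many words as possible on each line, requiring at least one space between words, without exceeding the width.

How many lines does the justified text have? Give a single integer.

Answer: 14

Derivation:
Line 1: ['deep', 'angry'] (min_width=10, slack=1)
Line 2: ['pharmacy'] (min_width=8, slack=3)
Line 3: ['desert', 'read'] (min_width=11, slack=0)
Line 4: ['cherry'] (min_width=6, slack=5)
Line 5: ['calendar'] (min_width=8, slack=3)
Line 6: ['white', 'fox'] (min_width=9, slack=2)
Line 7: ['moon', 'frog'] (min_width=9, slack=2)
Line 8: ['no', 'valley'] (min_width=9, slack=2)
Line 9: ['box', 'wind'] (min_width=8, slack=3)
Line 10: ['butterfly'] (min_width=9, slack=2)
Line 11: ['golden'] (min_width=6, slack=5)
Line 12: ['night'] (min_width=5, slack=6)
Line 13: ['system'] (min_width=6, slack=5)
Line 14: ['system', 'is'] (min_width=9, slack=2)
Total lines: 14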